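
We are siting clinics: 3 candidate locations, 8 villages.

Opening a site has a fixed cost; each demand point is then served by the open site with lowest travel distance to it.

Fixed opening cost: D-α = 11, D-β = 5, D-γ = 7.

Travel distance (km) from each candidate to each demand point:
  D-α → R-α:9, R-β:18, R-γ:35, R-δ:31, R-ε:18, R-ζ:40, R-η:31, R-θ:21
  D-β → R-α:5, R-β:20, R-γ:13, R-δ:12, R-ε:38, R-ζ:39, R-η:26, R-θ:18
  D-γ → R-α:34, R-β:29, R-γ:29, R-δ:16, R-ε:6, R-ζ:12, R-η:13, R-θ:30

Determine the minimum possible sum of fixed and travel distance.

Open {D-β, D-γ}: assign each demand point to its cheapest open site.
  R-α→D-β 5, R-β→D-β 20, R-γ→D-β 13, R-δ→D-β 12, R-ε→D-γ 6, R-ζ→D-γ 12, R-η→D-γ 13, R-θ→D-β 18
  travel distance 99, fixed 12 → total 111.
Compare {D-α, D-β, D-γ}: travel distance 97 + fixed 23 = 120.
Compare {D-α, D-γ}: travel distance 124 + fixed 18 = 142.
Compare {D-α, D-β}: travel distance 149 + fixed 16 = 165.
All other subsets cost ≥ 120. Minimum total cost: 111.

111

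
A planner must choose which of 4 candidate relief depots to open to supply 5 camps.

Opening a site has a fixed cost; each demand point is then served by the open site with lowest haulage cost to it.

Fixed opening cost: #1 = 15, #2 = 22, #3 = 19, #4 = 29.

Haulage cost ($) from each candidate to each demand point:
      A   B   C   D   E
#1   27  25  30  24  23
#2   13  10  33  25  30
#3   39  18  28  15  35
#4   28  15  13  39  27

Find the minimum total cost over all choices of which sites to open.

Open {#2}: assign each demand point to its cheapest open site.
  A→#2 13, B→#2 10, C→#2 33, D→#2 25, E→#2 30
  haulage cost 111, fixed 22 → total 133.
Compare {#1, #2}: haulage cost 100 + fixed 37 = 137.
Compare {#2, #3}: haulage cost 96 + fixed 41 = 137.
Compare {#2, #4}: haulage cost 88 + fixed 51 = 139.
All other subsets cost ≥ 137. Minimum total cost: 133.

133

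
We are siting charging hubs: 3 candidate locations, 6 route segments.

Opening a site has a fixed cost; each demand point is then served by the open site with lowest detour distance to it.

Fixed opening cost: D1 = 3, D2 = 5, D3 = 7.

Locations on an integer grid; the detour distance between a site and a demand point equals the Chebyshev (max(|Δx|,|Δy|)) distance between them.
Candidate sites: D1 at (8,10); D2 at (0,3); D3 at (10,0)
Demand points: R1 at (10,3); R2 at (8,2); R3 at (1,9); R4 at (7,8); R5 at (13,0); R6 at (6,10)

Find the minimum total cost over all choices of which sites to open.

29

Open {D1, D3}: assign each demand point to its cheapest open site.
  R1→D3 3, R2→D3 2, R3→D1 7, R4→D1 2, R5→D3 3, R6→D1 2
  detour distance 19, fixed 10 → total 29.
Compare {D1, D2, D3}: detour distance 18 + fixed 15 = 33.
Compare {D1}: detour distance 36 + fixed 3 = 39.
Compare {D2, D3}: detour distance 28 + fixed 12 = 40.
All other subsets cost ≥ 33. Minimum total cost: 29.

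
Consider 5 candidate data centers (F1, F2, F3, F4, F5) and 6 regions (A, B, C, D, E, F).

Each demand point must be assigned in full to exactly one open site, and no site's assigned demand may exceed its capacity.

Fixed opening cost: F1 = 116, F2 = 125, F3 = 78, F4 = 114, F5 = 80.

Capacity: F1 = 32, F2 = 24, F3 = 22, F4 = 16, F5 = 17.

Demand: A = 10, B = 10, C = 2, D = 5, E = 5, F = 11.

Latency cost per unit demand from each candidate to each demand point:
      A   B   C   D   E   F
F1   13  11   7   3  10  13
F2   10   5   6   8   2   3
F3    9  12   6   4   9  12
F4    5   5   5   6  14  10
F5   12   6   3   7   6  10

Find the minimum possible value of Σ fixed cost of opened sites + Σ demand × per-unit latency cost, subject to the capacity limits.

453

Open {F2, F3}; cheapest assignment that respects the capacities:
  F2 (cap 24, load 23): B, C, F — cost 10×5 + 2×6 + 11×3 = 95
  F3 (cap 22, load 20): A, D, E — cost 10×9 + 5×4 + 5×9 = 155
  Shipping 250, fixed 203 → total 453.
  Any other capacity-feasible assignment to {F2, F3} ships for at least 250.
Compare {F2, F3, F5}: its best feasible assignment gives total 502.
Compare {F2, F4, F5}: its best feasible assignment gives total 508.
Every other set of open sites that can feasibly serve all demand totals ≥ 502 even under its best assignment. Minimum: 453.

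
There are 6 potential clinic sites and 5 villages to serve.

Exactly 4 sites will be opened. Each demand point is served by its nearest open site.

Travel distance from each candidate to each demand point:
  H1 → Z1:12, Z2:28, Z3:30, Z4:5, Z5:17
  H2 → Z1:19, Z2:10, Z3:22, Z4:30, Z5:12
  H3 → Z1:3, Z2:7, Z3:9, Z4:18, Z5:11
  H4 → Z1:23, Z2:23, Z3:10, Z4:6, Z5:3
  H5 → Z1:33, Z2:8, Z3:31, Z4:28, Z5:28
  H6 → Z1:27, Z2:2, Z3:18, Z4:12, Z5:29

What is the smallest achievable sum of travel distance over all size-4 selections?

22

Open {H1, H3, H4, H6}.
  Z1→H3 3, Z2→H6 2, Z3→H3 9, Z4→H1 5, Z5→H4 3  ⇒ total 22.
Compare {H2, H3, H4, H6}: total 23.
Compare {H3, H4, H5, H6}: total 23.
No size-4 selection does better; minimum is 22.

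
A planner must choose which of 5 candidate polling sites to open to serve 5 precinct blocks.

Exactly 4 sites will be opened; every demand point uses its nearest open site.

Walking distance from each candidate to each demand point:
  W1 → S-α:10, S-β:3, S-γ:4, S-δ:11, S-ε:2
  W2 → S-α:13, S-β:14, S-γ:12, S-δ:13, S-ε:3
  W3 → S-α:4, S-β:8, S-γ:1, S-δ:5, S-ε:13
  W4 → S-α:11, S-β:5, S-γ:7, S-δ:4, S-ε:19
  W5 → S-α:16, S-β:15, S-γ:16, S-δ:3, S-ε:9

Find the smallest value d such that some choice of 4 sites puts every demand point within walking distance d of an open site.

Open {W1, W2, W3, W4}.
  Farthest demand point is S-α at walking distance 4 (to W3); all others are ≤ 4.
With {W1, W2, W3, W5} the worst case is 4.
With {W1, W3, W4, W5} the worst case is 4.
No size-4 selection achieves below 4.

4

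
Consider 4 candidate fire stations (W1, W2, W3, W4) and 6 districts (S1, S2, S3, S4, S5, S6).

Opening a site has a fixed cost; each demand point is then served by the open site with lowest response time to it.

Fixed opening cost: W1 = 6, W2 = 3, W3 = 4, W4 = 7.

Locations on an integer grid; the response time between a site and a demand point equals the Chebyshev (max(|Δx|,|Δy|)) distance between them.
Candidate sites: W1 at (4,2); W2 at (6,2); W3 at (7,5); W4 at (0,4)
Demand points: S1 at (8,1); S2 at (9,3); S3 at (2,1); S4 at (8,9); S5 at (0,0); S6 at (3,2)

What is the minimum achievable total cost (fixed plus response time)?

Open {W1, W3}: assign each demand point to its cheapest open site.
  S1→W1 4, S2→W3 2, S3→W1 2, S4→W3 4, S5→W1 4, S6→W1 1
  response time 17, fixed 10 → total 27.
Compare {W2}: response time 25 + fixed 3 = 28.
Compare {W1, W2}: response time 19 + fixed 9 = 28.
Compare {W2, W3}: response time 21 + fixed 7 = 28.
All other subsets cost ≥ 28. Minimum total cost: 27.

27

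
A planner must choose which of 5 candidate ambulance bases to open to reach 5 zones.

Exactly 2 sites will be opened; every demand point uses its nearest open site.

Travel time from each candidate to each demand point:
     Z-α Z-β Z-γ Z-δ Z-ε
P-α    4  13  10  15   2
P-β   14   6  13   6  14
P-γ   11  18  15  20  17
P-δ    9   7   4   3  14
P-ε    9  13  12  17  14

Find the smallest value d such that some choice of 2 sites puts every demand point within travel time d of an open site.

7

Open {P-α, P-δ}.
  Farthest demand point is Z-β at travel time 7 (to P-δ); all others are ≤ 7.
With {P-α, P-β} the worst case is 10.
With {P-β, P-γ} the worst case is 14.
No size-2 selection achieves below 7.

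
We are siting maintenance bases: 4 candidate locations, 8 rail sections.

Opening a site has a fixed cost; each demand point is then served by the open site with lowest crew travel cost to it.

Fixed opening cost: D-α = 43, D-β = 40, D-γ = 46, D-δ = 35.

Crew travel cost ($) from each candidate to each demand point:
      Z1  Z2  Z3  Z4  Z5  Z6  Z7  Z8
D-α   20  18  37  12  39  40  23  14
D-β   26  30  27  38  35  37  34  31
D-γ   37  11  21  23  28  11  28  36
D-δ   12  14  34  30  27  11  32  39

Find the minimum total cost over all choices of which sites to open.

225

Open {D-α, D-δ}: assign each demand point to its cheapest open site.
  Z1→D-δ 12, Z2→D-δ 14, Z3→D-δ 34, Z4→D-α 12, Z5→D-δ 27, Z6→D-δ 11, Z7→D-α 23, Z8→D-α 14
  crew travel cost 147, fixed 78 → total 225.
Compare {D-α, D-γ}: crew travel cost 140 + fixed 89 = 229.
Compare {D-δ}: crew travel cost 199 + fixed 35 = 234.
Compare {D-γ}: crew travel cost 195 + fixed 46 = 241.
All other subsets cost ≥ 229. Minimum total cost: 225.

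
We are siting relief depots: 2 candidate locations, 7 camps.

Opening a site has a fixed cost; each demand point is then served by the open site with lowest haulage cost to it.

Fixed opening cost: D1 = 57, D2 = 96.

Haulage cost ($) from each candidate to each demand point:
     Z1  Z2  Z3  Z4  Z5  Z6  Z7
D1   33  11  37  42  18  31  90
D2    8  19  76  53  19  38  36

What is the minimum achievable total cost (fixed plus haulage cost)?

319

Open {D1}: assign each demand point to its cheapest open site.
  Z1→D1 33, Z2→D1 11, Z3→D1 37, Z4→D1 42, Z5→D1 18, Z6→D1 31, Z7→D1 90
  haulage cost 262, fixed 57 → total 319.
Compare {D1, D2}: haulage cost 183 + fixed 153 = 336.
Compare {D2}: haulage cost 249 + fixed 96 = 345.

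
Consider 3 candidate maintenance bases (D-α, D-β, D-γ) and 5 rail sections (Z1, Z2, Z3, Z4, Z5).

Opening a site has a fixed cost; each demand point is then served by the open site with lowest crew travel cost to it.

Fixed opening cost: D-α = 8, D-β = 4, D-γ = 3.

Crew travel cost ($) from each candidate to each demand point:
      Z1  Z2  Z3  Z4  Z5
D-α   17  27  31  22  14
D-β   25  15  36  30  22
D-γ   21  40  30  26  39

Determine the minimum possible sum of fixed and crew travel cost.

Open {D-α, D-β}: assign each demand point to its cheapest open site.
  Z1→D-α 17, Z2→D-β 15, Z3→D-α 31, Z4→D-α 22, Z5→D-α 14
  crew travel cost 99, fixed 12 → total 111.
Compare {D-α, D-β, D-γ}: crew travel cost 98 + fixed 15 = 113.
Compare {D-α}: crew travel cost 111 + fixed 8 = 119.
Compare {D-α, D-γ}: crew travel cost 110 + fixed 11 = 121.
All other subsets cost ≥ 113. Minimum total cost: 111.

111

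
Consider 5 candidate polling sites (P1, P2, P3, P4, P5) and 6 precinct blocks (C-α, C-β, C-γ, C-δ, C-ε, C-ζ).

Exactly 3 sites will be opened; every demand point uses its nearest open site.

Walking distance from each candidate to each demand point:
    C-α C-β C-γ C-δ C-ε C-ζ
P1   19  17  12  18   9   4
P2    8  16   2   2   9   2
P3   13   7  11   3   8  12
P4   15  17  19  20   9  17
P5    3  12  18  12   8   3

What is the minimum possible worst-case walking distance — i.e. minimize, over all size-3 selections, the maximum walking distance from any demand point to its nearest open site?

Open {P1, P2, P3}.
  Farthest demand point is C-α at walking distance 8 (to P2); all others are ≤ 8.
With {P2, P3, P4} the worst case is 8.
With {P2, P3, P5} the worst case is 8.
No size-3 selection achieves below 8.

8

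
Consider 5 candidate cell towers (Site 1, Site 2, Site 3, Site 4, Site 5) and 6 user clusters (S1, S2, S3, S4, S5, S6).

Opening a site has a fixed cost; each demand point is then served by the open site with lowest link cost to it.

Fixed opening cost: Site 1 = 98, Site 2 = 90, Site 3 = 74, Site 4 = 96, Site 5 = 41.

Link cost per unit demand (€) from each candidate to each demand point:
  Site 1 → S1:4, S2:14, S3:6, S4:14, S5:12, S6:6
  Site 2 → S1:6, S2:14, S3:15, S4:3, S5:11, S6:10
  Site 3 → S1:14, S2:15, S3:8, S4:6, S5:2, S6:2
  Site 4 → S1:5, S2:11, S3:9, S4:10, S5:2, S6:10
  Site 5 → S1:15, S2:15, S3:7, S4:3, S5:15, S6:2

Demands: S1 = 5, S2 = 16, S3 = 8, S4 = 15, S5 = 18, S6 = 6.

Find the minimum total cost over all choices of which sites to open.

Open {Site 4, Site 5}: assign each demand point to its cheapest open site.
  S1→Site 4 5×5=25, S2→Site 4 16×11=176, S3→Site 5 8×7=56, S4→Site 5 15×3=45, S5→Site 4 18×2=36, S6→Site 5 6×2=12
  link cost 350, fixed 137 → total 487.
Compare {Site 3, Site 4, Site 5}: link cost 350 + fixed 211 = 561.
Compare {Site 1, Site 4, Site 5}: link cost 337 + fixed 235 = 572.
Compare {Site 3, Site 4}: link cost 403 + fixed 170 = 573.
All other subsets cost ≥ 561. Minimum total cost: 487.

487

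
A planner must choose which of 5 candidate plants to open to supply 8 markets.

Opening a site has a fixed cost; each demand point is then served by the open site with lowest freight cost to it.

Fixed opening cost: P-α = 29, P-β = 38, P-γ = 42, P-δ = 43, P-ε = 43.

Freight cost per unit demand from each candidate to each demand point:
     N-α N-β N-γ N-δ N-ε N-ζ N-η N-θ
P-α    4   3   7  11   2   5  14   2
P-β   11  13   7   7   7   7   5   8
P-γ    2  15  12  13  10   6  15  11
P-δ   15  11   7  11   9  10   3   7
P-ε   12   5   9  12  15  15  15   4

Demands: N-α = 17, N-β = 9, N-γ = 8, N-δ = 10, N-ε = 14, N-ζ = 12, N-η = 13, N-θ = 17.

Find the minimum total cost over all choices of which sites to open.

Open {P-α, P-β}: assign each demand point to its cheapest open site.
  N-α→P-α 17×4=68, N-β→P-α 9×3=27, N-γ→P-α 8×7=56, N-δ→P-β 10×7=70, N-ε→P-α 14×2=28, N-ζ→P-α 12×5=60, N-η→P-β 13×5=65, N-θ→P-α 17×2=34
  freight cost 408, fixed 67 → total 475.
Compare {P-α, P-β, P-γ}: freight cost 374 + fixed 109 = 483.
Compare {P-α, P-β, P-δ}: freight cost 382 + fixed 110 = 492.
Compare {P-α, P-δ}: freight cost 422 + fixed 72 = 494.
All other subsets cost ≥ 483. Minimum total cost: 475.

475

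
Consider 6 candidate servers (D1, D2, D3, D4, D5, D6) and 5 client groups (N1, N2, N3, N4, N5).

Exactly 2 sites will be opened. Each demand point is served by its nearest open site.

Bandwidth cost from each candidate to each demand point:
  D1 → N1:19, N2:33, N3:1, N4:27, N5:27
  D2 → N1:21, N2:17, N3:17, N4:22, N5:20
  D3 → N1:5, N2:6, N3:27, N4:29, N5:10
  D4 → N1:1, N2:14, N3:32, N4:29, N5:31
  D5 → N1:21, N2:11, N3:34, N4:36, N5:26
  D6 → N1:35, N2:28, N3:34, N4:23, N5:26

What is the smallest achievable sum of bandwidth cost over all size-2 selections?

Open {D1, D3}.
  N1→D3 5, N2→D3 6, N3→D1 1, N4→D1 27, N5→D3 10  ⇒ total 49.
Compare {D2, D3}: total 60.
Compare {D1, D4}: total 70.
No size-2 selection does better; minimum is 49.

49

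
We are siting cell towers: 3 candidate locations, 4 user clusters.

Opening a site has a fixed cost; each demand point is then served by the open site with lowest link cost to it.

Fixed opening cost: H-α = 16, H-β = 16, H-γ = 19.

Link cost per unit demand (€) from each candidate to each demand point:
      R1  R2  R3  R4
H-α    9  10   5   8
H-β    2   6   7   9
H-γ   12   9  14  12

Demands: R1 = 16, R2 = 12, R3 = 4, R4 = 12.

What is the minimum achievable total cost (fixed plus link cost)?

252

Open {H-α, H-β}: assign each demand point to its cheapest open site.
  R1→H-β 16×2=32, R2→H-β 12×6=72, R3→H-α 4×5=20, R4→H-α 12×8=96
  link cost 220, fixed 32 → total 252.
Compare {H-β}: link cost 240 + fixed 16 = 256.
Compare {H-α, H-β, H-γ}: link cost 220 + fixed 51 = 271.
Compare {H-β, H-γ}: link cost 240 + fixed 35 = 275.
All other subsets cost ≥ 256. Minimum total cost: 252.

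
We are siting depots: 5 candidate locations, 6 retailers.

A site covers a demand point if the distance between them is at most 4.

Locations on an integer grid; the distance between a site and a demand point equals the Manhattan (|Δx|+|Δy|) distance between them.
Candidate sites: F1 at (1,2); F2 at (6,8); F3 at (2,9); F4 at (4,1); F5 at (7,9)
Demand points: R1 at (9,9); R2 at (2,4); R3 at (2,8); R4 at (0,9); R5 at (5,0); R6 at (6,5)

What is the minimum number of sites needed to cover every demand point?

Coverage sets (demand points within 4 of each site):
  F1: {R2}
  F2: {R1, R3, R6}
  F3: {R3, R4}
  F4: {R5}
  F5: {R1}
No 3 sites suffice: every size-3 union leaves at least one demand point uncovered.
But {F1, F2, F3, F4} covers everything, so the minimum is 4.

4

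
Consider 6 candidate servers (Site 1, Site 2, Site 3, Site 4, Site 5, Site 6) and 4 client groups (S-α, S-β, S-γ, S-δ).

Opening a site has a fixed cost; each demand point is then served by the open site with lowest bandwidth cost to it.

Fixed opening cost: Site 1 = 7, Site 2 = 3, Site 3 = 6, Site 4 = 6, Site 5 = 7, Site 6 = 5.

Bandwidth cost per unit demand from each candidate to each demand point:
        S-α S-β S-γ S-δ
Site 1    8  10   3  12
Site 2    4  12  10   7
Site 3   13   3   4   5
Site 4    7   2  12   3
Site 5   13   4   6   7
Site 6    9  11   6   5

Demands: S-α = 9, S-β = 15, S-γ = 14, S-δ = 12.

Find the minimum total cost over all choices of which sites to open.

160

Open {Site 1, Site 2, Site 4}: assign each demand point to its cheapest open site.
  S-α→Site 2 9×4=36, S-β→Site 4 15×2=30, S-γ→Site 1 14×3=42, S-δ→Site 4 12×3=36
  bandwidth cost 144, fixed 16 → total 160.
Compare {Site 1, Site 2, Site 4, Site 6}: bandwidth cost 144 + fixed 21 = 165.
Compare {Site 1, Site 2, Site 3, Site 4}: bandwidth cost 144 + fixed 22 = 166.
Compare {Site 1, Site 2, Site 4, Site 5}: bandwidth cost 144 + fixed 23 = 167.
All other subsets cost ≥ 165. Minimum total cost: 160.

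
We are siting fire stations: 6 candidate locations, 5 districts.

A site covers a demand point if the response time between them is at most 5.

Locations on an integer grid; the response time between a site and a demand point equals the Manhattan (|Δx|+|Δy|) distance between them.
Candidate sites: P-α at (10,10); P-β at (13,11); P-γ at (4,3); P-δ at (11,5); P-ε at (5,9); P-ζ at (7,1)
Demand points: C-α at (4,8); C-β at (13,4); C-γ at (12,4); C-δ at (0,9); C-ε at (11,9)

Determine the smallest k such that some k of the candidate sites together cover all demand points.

2

Coverage sets (demand points within 5 of each site):
  P-α: {C-ε}
  P-β: {C-ε}
  P-γ: {C-α}
  P-δ: {C-β, C-γ, C-ε}
  P-ε: {C-α, C-δ}
  P-ζ: {}
No single site covers all 5 demand points.
But {P-δ, P-ε} covers everything, so the minimum is 2.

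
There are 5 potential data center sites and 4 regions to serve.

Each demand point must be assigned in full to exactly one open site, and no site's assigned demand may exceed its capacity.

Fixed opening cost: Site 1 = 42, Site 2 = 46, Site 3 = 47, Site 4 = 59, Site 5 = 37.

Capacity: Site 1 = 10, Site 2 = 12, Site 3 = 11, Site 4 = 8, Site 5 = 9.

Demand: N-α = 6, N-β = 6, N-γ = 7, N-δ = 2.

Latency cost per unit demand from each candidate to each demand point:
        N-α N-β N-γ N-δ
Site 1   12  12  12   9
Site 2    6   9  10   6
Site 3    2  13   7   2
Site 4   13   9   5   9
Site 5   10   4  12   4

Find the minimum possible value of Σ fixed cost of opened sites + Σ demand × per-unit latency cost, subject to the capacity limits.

Open {Site 3, Site 4, Site 5}; cheapest assignment that respects the capacities:
  Site 3 (cap 11, load 8): N-α, N-δ — cost 6×2 + 2×2 = 16
  Site 4 (cap 8, load 7): N-γ — cost 7×5 = 35
  Site 5 (cap 9, load 6): N-β — cost 6×4 = 24
  Shipping 75, fixed 143 → total 218.
  Any other capacity-feasible assignment to {Site 3, Site 4, Site 5} ships for at least 75.
Compare {Site 2, Site 3}: its best feasible assignment gives total 236.
Compare {Site 2, Site 3, Site 5}: its best feasible assignment gives total 240.
Every other set of open sites that can feasibly serve all demand totals ≥ 236 even under its best assignment. Minimum: 218.

218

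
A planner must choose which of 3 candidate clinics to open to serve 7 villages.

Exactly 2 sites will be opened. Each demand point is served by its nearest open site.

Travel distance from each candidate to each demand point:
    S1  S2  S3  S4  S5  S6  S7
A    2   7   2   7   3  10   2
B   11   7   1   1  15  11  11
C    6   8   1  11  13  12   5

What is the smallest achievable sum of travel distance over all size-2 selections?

Open {A, B}.
  S1→A 2, S2→A 7, S3→B 1, S4→B 1, S5→A 3, S6→A 10, S7→A 2  ⇒ total 26.
Compare {A, C}: total 32.
Compare {B, C}: total 44.

26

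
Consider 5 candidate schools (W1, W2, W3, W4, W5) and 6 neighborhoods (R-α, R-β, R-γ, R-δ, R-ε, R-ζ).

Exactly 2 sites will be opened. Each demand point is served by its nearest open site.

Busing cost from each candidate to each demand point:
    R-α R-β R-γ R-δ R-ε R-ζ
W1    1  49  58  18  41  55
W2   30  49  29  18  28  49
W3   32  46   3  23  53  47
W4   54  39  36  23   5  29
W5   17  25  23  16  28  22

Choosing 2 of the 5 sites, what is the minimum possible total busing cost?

Open {W4, W5}.
  R-α→W5 17, R-β→W5 25, R-γ→W5 23, R-δ→W5 16, R-ε→W4 5, R-ζ→W5 22  ⇒ total 108.
Compare {W3, W5}: total 111.
Compare {W1, W5}: total 115.
No size-2 selection does better; minimum is 108.

108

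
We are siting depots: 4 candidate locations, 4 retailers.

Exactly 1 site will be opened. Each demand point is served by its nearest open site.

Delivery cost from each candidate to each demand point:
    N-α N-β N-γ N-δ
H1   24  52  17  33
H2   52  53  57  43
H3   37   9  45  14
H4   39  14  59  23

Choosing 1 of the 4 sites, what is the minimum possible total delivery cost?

Open {H3}.
  N-α→H3 37, N-β→H3 9, N-γ→H3 45, N-δ→H3 14  ⇒ total 105.
Compare {H1}: total 126.
Compare {H4}: total 135.
No size-1 selection does better; minimum is 105.

105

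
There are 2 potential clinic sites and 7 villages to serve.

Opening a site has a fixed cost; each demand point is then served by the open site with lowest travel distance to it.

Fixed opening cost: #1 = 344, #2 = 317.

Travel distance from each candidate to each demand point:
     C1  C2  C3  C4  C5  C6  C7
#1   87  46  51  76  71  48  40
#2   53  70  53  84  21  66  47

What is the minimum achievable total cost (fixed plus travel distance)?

711

Open {#2}: assign each demand point to its cheapest open site.
  C1→#2 53, C2→#2 70, C3→#2 53, C4→#2 84, C5→#2 21, C6→#2 66, C7→#2 47
  travel distance 394, fixed 317 → total 711.
Compare {#1}: travel distance 419 + fixed 344 = 763.
Compare {#1, #2}: travel distance 335 + fixed 661 = 996.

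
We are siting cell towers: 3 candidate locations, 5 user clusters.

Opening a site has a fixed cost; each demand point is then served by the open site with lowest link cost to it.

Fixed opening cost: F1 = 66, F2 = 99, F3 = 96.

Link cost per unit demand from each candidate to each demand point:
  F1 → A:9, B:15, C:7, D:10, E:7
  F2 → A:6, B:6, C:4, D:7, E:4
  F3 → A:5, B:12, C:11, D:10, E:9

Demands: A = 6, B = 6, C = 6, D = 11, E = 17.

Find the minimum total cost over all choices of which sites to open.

340

Open {F2}: assign each demand point to its cheapest open site.
  A→F2 6×6=36, B→F2 6×6=36, C→F2 6×4=24, D→F2 11×7=77, E→F2 17×4=68
  link cost 241, fixed 99 → total 340.
Compare {F1, F2}: link cost 241 + fixed 165 = 406.
Compare {F2, F3}: link cost 235 + fixed 195 = 430.
Compare {F1}: link cost 415 + fixed 66 = 481.
All other subsets cost ≥ 406. Minimum total cost: 340.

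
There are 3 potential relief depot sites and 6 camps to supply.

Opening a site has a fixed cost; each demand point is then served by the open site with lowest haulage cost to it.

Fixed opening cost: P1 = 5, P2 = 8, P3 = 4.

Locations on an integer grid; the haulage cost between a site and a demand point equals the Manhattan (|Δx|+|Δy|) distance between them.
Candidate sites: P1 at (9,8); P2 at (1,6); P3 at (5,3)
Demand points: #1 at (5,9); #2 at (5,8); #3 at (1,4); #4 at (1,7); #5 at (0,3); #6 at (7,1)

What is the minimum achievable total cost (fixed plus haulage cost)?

34

Open {P2, P3}: assign each demand point to its cheapest open site.
  #1→P3 6, #2→P3 5, #3→P2 2, #4→P2 1, #5→P2 4, #6→P3 4
  haulage cost 22, fixed 12 → total 34.
Compare {P3}: haulage cost 33 + fixed 4 = 37.
Compare {P1, P2, P3}: haulage cost 20 + fixed 17 = 37.
Compare {P1, P2}: haulage cost 25 + fixed 13 = 38.
All other subsets cost ≥ 37. Minimum total cost: 34.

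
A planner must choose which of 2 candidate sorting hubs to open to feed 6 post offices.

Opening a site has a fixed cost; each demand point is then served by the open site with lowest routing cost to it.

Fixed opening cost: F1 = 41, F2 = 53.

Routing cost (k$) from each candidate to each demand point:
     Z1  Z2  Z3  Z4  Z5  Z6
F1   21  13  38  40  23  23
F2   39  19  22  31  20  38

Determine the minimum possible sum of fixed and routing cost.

Open {F1}: assign each demand point to its cheapest open site.
  Z1→F1 21, Z2→F1 13, Z3→F1 38, Z4→F1 40, Z5→F1 23, Z6→F1 23
  routing cost 158, fixed 41 → total 199.
Compare {F2}: routing cost 169 + fixed 53 = 222.
Compare {F1, F2}: routing cost 130 + fixed 94 = 224.

199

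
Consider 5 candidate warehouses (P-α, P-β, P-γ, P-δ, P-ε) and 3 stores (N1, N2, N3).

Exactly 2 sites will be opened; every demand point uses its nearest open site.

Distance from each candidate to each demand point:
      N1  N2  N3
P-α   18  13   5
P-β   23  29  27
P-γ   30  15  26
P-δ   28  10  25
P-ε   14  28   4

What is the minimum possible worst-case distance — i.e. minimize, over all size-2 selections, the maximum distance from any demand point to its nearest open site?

14

Open {P-α, P-ε}.
  Farthest demand point is N1 at distance 14 (to P-ε); all others are ≤ 14.
With {P-δ, P-ε} the worst case is 14.
With {P-γ, P-ε} the worst case is 15.
No size-2 selection achieves below 14.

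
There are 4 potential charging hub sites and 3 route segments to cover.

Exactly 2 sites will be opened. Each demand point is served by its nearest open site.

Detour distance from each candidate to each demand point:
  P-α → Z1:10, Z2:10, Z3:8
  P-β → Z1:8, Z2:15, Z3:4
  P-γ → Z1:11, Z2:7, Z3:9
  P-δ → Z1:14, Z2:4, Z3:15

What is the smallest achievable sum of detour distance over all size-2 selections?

Open {P-β, P-δ}.
  Z1→P-β 8, Z2→P-δ 4, Z3→P-β 4  ⇒ total 16.
Compare {P-β, P-γ}: total 19.
Compare {P-α, P-β}: total 22.
No size-2 selection does better; minimum is 16.

16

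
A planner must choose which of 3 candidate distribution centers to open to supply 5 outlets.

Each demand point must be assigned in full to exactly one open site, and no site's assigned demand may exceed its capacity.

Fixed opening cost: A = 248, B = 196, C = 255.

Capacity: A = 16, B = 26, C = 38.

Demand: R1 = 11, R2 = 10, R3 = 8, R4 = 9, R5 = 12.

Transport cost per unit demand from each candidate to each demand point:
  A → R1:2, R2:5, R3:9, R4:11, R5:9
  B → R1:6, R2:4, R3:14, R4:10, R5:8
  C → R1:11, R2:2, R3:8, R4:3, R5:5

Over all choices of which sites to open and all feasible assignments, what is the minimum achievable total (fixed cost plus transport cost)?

708

Open {B, C}; cheapest assignment that respects the capacities:
  B (cap 26, load 21): R1, R2 — cost 11×6 + 10×4 = 106
  C (cap 38, load 29): R3, R4, R5 — cost 8×8 + 9×3 + 12×5 = 151
  Shipping 257, fixed 451 → total 708.
  Any other capacity-feasible assignment to {B, C} ships for at least 257.
Compare {A, C}: its best feasible assignment gives total 843.
Compare {A, B, C}: its best feasible assignment gives total 912.
Every other set of open sites that can feasibly serve all demand totals ≥ 843 even under its best assignment. Minimum: 708.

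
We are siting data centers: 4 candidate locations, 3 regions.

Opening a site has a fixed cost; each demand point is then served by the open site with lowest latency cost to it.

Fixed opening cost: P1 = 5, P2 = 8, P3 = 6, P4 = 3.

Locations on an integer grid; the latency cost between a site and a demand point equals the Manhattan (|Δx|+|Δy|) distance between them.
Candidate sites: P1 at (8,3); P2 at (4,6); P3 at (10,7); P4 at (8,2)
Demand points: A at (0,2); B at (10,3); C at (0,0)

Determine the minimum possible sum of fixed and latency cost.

24

Open {P4}: assign each demand point to its cheapest open site.
  A→P4 8, B→P4 3, C→P4 10
  latency cost 21, fixed 3 → total 24.
Compare {P1}: latency cost 22 + fixed 5 = 27.
Compare {P1, P4}: latency cost 20 + fixed 8 = 28.
Compare {P3, P4}: latency cost 21 + fixed 9 = 30.
All other subsets cost ≥ 27. Minimum total cost: 24.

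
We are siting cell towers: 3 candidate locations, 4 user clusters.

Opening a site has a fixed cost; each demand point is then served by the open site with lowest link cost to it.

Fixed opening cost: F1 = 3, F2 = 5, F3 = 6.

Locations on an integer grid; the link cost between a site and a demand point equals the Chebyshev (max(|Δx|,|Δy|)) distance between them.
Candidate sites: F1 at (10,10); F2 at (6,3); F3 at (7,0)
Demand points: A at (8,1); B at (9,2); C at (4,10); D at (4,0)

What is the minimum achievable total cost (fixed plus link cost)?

Open {F2}: assign each demand point to its cheapest open site.
  A→F2 2, B→F2 3, C→F2 7, D→F2 3
  link cost 15, fixed 5 → total 20.
Compare {F1, F3}: link cost 12 + fixed 9 = 21.
Compare {F3}: link cost 16 + fixed 6 = 22.
Compare {F1, F2}: link cost 14 + fixed 8 = 22.
All other subsets cost ≥ 21. Minimum total cost: 20.

20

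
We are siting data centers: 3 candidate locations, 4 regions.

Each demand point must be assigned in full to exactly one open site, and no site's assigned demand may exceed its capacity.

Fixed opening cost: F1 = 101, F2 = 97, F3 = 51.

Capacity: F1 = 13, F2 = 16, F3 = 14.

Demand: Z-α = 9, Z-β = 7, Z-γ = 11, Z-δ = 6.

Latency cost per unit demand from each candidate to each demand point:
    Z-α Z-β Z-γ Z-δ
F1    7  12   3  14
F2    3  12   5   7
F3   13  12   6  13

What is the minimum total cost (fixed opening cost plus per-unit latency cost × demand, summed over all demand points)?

435

Open {F1, F2, F3}; cheapest assignment that respects the capacities:
  F1 (cap 13, load 11): Z-γ — cost 11×3 = 33
  F2 (cap 16, load 15): Z-α, Z-δ — cost 9×3 + 6×7 = 69
  F3 (cap 14, load 7): Z-β — cost 7×12 = 84
  Shipping 186, fixed 249 → total 435.
  Any other capacity-feasible assignment to {F1, F2, F3} ships for at least 186.
Total demand is 33 and no other set of sites has combined capacity ≥ 33, so {F1, F2, F3} is the only feasible choice of open sites. Minimum: 435.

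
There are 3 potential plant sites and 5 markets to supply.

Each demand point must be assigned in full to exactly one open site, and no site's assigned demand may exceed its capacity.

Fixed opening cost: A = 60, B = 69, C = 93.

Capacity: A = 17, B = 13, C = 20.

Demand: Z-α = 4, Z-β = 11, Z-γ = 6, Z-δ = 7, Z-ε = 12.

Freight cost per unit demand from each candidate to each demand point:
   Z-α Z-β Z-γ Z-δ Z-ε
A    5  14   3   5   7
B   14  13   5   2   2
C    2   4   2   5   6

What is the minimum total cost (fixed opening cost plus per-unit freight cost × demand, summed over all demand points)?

351

Open {A, B, C}; cheapest assignment that respects the capacities:
  A (cap 17, load 13): Z-γ, Z-δ — cost 6×3 + 7×5 = 53
  B (cap 13, load 12): Z-ε — cost 12×2 = 24
  C (cap 20, load 15): Z-α, Z-β — cost 4×2 + 11×4 = 52
  Shipping 129, fixed 222 → total 351.
  Any other capacity-feasible assignment to {A, B, C} ships for at least 129.
Total demand is 40 and no other set of sites has combined capacity ≥ 40, so {A, B, C} is the only feasible choice of open sites. Minimum: 351.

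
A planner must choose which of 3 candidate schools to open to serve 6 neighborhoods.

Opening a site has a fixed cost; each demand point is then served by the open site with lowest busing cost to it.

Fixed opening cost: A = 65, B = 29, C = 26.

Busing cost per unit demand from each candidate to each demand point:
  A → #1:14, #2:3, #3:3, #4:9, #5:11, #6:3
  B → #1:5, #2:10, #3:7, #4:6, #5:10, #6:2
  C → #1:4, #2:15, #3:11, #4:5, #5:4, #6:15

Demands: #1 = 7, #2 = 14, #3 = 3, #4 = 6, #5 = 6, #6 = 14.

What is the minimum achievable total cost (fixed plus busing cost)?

266

Open {A, C}: assign each demand point to its cheapest open site.
  #1→C 7×4=28, #2→A 14×3=42, #3→A 3×3=9, #4→C 6×5=30, #5→C 6×4=24, #6→A 14×3=42
  busing cost 175, fixed 91 → total 266.
Compare {A, B, C}: busing cost 161 + fixed 120 = 281.
Compare {A, B}: busing cost 210 + fixed 94 = 304.
Compare {B, C}: busing cost 271 + fixed 55 = 326.
All other subsets cost ≥ 281. Minimum total cost: 266.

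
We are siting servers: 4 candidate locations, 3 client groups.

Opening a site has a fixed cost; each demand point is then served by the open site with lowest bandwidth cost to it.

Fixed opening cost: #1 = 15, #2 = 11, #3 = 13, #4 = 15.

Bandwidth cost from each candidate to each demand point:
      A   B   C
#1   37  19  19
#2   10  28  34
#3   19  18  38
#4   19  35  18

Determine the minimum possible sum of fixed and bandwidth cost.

Open {#1, #2}: assign each demand point to its cheapest open site.
  A→#2 10, B→#1 19, C→#1 19
  bandwidth cost 48, fixed 26 → total 74.
Compare {#2, #4}: bandwidth cost 56 + fixed 26 = 82.
Compare {#2}: bandwidth cost 72 + fixed 11 = 83.
Compare {#3, #4}: bandwidth cost 55 + fixed 28 = 83.
All other subsets cost ≥ 82. Minimum total cost: 74.

74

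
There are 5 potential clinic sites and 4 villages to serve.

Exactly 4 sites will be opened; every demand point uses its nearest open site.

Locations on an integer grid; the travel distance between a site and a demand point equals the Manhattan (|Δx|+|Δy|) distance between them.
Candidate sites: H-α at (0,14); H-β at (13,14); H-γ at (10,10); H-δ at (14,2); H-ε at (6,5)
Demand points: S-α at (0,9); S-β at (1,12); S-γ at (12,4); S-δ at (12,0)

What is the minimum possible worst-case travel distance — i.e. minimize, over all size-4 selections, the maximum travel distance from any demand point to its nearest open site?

5

Open {H-α, H-β, H-γ, H-δ}.
  Farthest demand point is S-α at travel distance 5 (to H-α); all others are ≤ 5.
With {H-α, H-β, H-δ, H-ε} the worst case is 5.
With {H-α, H-γ, H-δ, H-ε} the worst case is 5.
No size-4 selection achieves below 5.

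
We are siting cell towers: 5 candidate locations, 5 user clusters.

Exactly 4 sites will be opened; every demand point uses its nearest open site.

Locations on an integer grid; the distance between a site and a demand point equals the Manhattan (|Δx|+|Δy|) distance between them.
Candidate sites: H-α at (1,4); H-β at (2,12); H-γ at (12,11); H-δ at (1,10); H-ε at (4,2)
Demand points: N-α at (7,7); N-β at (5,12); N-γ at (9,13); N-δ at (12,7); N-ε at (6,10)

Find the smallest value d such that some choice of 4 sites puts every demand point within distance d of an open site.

Open {H-α, H-β, H-γ, H-ε}.
  Farthest demand point is N-α at distance 8 (to H-ε); all others are ≤ 8.
With {H-α, H-γ, H-δ, H-ε} the worst case is 8.
With {H-β, H-γ, H-δ, H-ε} the worst case is 8.
No size-4 selection achieves below 8.

8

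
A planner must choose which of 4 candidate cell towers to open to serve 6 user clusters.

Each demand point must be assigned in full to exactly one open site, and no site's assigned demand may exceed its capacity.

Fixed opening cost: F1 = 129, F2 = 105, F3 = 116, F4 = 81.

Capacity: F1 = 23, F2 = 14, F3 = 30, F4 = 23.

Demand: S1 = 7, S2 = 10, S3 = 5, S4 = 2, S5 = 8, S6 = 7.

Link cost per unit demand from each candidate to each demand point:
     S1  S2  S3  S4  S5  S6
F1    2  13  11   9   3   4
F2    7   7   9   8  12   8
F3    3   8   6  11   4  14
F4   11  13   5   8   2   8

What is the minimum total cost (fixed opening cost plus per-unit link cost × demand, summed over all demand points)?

411

Open {F3, F4}; cheapest assignment that respects the capacities:
  F3 (cap 30, load 17): S1, S2 — cost 7×3 + 10×8 = 101
  F4 (cap 23, load 22): S3, S4, S5, S6 — cost 5×5 + 2×8 + 8×2 + 7×8 = 113
  Shipping 214, fixed 197 → total 411.
  Any other capacity-feasible assignment to {F3, F4} ships for at least 214.
Compare {F1, F4}: its best feasible assignment gives total 441.
Compare {F1, F3}: its best feasible assignment gives total 443.
Every other set of open sites that can feasibly serve all demand totals ≥ 441 even under its best assignment. Minimum: 411.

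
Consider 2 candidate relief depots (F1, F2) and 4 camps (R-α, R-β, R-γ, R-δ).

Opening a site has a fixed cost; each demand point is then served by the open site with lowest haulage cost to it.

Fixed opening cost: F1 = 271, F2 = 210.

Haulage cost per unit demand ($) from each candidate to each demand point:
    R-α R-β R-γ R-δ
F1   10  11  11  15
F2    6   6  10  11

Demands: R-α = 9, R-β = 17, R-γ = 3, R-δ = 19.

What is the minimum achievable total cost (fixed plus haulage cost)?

Open {F2}: assign each demand point to its cheapest open site.
  R-α→F2 9×6=54, R-β→F2 17×6=102, R-γ→F2 3×10=30, R-δ→F2 19×11=209
  haulage cost 395, fixed 210 → total 605.
Compare {F1}: haulage cost 595 + fixed 271 = 866.
Compare {F1, F2}: haulage cost 395 + fixed 481 = 876.

605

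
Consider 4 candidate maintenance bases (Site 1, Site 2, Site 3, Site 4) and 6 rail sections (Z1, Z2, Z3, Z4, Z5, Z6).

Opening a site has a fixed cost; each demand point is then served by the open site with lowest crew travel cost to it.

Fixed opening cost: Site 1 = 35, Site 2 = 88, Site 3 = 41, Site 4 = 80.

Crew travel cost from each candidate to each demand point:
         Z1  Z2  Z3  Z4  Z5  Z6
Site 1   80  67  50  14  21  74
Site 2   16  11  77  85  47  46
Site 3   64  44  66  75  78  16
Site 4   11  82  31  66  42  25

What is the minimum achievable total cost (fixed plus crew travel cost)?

Open {Site 1, Site 2}: assign each demand point to its cheapest open site.
  Z1→Site 2 16, Z2→Site 2 11, Z3→Site 1 50, Z4→Site 1 14, Z5→Site 1 21, Z6→Site 2 46
  crew travel cost 158, fixed 123 → total 281.
Compare {Site 1, Site 4}: crew travel cost 169 + fixed 115 = 284.
Compare {Site 1, Site 3}: crew travel cost 209 + fixed 76 = 285.
Compare {Site 1, Site 2, Site 3}: crew travel cost 128 + fixed 164 = 292.
All other subsets cost ≥ 284. Minimum total cost: 281.

281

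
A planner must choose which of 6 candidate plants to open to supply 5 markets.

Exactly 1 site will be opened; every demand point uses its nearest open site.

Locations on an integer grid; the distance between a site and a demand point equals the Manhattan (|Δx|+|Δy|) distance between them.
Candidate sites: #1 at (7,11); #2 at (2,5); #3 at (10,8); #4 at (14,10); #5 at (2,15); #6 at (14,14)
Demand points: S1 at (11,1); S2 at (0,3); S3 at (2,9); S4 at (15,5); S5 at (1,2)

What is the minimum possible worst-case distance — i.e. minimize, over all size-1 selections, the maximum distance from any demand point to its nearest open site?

13

Open {#2}.
  Farthest demand point is S1 at distance 13 (to #2); all others are ≤ 13.
With {#1} the worst case is 15.
With {#3} the worst case is 15.
No size-1 selection achieves below 13.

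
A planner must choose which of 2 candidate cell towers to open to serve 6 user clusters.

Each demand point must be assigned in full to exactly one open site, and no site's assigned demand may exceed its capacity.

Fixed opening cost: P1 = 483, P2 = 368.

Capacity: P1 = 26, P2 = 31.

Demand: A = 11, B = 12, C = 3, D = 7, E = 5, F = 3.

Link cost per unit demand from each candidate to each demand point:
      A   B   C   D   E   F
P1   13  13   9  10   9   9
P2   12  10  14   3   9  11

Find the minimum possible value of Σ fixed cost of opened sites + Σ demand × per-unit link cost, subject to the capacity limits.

Open {P1, P2}; cheapest assignment that respects the capacities:
  P1 (cap 26, load 11): C, E, F — cost 3×9 + 5×9 + 3×9 = 99
  P2 (cap 31, load 30): A, B, D — cost 11×12 + 12×10 + 7×3 = 273
  Shipping 372, fixed 851 → total 1223.
  Any other capacity-feasible assignment to {P1, P2} ships for at least 372.
Total demand is 41 and no other set of sites has combined capacity ≥ 41, so {P1, P2} is the only feasible choice of open sites. Minimum: 1223.

1223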